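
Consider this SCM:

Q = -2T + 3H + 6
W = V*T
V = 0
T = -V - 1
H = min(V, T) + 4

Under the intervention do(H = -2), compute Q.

2

do(H=-2) replaces the equation H = min(V, T) + 4 with the constant H = -2.
T = -V - 1  [with V=0]  = -1
Q = -2T + 3H + 6  [with T=-1, H=-2]  = 2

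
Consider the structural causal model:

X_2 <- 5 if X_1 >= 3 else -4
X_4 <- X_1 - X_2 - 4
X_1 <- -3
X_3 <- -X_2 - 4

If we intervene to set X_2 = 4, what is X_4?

-11

Under do(X_2=4), the mechanism X_2 <- 5 if X_1 >= 3 else -4 is discarded; X_2 is fixed at 4.
X_4 = X_1 - X_2 - 4  [with X_1=-3, X_2=4]  = -11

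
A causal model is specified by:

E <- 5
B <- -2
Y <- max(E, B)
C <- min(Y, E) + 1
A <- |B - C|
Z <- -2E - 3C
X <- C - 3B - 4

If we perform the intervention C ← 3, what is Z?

-19

Under do(C=3), the mechanism C <- min(Y, E) + 1 is discarded; C is fixed at 3.
Z = -2E - 3C  [with E=5, C=3]  = -19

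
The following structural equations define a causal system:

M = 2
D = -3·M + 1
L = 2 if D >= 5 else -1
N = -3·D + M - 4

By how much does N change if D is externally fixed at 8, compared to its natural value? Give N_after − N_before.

-39

Under do(D=8), the mechanism D = -3·M + 1 is discarded; D is fixed at 8.
N = -3·D + M - 4  [with D=8, M=2]  = -26
Without intervention: D = -3·M + 1  [with M=2]  = -5; N = -3·D + M - 4  [with D=-5, M=2]  = 13.
Change = -26 − 13 = -39.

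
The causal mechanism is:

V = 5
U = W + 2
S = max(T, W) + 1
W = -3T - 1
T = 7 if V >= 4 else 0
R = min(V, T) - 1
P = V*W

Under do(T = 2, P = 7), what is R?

1

The joint intervention fixes T = 2, P = 7, removing each variable's own equation.
R = min(V, T) - 1  [with V=5, T=2]  = 1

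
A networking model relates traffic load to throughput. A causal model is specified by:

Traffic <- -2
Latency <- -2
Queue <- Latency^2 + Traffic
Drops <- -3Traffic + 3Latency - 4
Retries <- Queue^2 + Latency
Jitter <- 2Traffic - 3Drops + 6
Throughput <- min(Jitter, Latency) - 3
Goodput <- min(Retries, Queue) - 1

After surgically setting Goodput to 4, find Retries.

do(Goodput=4) replaces the equation Goodput <- min(Retries, Queue) - 1 with the constant Goodput = 4.
Retries is not downstream of the intervention, so its value is determined by the original equations.
Queue = Latency^2 + Traffic  [with Latency=-2, Traffic=-2]  = 2
Retries = Queue^2 + Latency  [with Queue=2, Latency=-2]  = 2

2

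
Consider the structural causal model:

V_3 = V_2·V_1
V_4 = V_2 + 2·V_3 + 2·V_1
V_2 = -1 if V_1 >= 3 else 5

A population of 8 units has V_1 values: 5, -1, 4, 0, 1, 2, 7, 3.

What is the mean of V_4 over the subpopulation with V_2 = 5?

11

E[V_4|V_2=5] averages over only the 4 units with V_2=5 (V_1 = -1, 0, 1, 2): V_4 = -7, 5, 17, 29, mean 11.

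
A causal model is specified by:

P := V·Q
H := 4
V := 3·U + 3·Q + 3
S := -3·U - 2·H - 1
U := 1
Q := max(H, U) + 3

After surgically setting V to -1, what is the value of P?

-7

The intervention breaks the incoming arrows to V: V := 3·U + 3·Q + 3 no longer applies, and V = -1.
Q = max(H, U) + 3  [with H=4, U=1]  = 7
P = V·Q  [with V=-1, Q=7]  = -7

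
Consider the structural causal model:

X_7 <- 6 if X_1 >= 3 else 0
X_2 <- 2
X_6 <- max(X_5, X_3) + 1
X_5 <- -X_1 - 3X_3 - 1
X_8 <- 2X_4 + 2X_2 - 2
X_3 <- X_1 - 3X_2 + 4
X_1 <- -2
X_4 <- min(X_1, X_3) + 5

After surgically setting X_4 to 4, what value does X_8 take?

do(X_4=4) replaces the equation X_4 <- min(X_1, X_3) + 5 with the constant X_4 = 4.
X_8 = 2X_4 + 2X_2 - 2  [with X_4=4, X_2=2]  = 10

10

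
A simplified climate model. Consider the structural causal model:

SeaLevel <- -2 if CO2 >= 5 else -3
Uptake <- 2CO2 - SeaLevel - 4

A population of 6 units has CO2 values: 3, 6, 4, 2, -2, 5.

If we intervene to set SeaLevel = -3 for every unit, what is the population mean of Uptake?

Every unit gets SeaLevel=-3 under the intervention. Uptake values become 5, 11, 7, 3, -5, 9; E[Uptake|do(SeaLevel=-3)] = 5.

5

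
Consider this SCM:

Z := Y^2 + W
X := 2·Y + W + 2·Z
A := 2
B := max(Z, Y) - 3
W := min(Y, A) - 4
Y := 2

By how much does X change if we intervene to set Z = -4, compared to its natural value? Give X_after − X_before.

-12

Under do(Z=-4), the mechanism Z := Y^2 + W is discarded; Z is fixed at -4.
W = min(Y, A) - 4  [with Y=2, A=2]  = -2
X = 2·Y + W + 2·Z  [with Y=2, W=-2, Z=-4]  = -6
Without intervention: W = min(Y, A) - 4  [with Y=2, A=2]  = -2; Z = Y^2 + W  [with Y=2, W=-2]  = 2; X = 2·Y + W + 2·Z  [with Y=2, W=-2, Z=2]  = 6.
Change = -6 − 6 = -12.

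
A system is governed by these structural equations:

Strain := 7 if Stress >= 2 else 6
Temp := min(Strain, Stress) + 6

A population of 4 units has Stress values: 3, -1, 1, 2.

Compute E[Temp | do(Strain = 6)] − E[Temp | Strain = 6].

1.25

The intervention sets Strain=6 in all 4 units regardless of Stress. Recomputing Temp per unit gives 9, 5, 7, 8; average 7.25.
Conditioning on Strain=6 selects the 2 unit(s) with Stress ∈ {-1, 1}. Their Temp values: 5, 7. Mean = 6.
Difference = 7.25 − 6 = 1.25.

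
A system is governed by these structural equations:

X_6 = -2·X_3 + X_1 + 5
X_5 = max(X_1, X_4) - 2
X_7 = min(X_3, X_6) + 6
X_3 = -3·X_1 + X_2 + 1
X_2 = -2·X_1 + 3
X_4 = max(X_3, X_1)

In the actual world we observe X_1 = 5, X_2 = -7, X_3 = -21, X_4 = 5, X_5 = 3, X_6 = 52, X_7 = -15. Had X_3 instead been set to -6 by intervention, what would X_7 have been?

The intervention breaks the incoming arrows to X_3: X_3 = -3·X_1 + X_2 + 1 no longer applies, and X_3 = -6.
X_6 = -2·X_3 + X_1 + 5  [with X_3=-6, X_1=5]  = 22
X_7 = min(X_3, X_6) + 6  [with X_3=-6, X_6=22]  = 0

0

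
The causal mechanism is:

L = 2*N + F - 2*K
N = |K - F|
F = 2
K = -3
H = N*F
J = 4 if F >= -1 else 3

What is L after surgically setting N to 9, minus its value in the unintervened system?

The intervention breaks the incoming arrows to N: N = |K - F| no longer applies, and N = 9.
L = 2*N + F - 2*K  [with N=9, F=2, K=-3]  = 26
Without intervention: N = |K - F|  [with K=-3, F=2]  = 5; L = 2*N + F - 2*K  [with N=5, F=2, K=-3]  = 18.
Change = 26 − 18 = 8.

8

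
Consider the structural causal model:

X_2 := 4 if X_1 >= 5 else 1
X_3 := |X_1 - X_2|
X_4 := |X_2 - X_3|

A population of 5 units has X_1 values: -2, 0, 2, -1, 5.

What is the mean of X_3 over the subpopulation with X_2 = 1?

E[X_3|X_2=1] averages over only the 4 units with X_2=1 (X_1 = -2, 0, 2, -1): X_3 = 3, 1, 1, 2, mean 1.75.

1.75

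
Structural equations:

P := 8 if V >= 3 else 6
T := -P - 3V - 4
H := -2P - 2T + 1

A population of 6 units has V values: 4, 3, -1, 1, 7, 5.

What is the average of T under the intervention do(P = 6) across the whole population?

-19.5

Under do(P=6), P's equation is replaced by P=6 for every unit. Per-unit T: -22, -19, -7, -13, -31, -25. Mean = -19.5.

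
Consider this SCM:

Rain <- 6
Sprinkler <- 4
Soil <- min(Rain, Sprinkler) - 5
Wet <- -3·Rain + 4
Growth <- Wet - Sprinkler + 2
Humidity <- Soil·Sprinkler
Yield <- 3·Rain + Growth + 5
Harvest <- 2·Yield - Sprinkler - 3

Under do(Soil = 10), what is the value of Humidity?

The intervention breaks the incoming arrows to Soil: Soil <- min(Rain, Sprinkler) - 5 no longer applies, and Soil = 10.
Humidity = Soil·Sprinkler  [with Soil=10, Sprinkler=4]  = 40

40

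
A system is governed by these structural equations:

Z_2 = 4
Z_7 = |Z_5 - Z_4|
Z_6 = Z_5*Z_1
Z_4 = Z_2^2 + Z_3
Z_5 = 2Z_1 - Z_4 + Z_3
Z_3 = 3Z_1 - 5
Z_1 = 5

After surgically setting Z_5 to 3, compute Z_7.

Under do(Z_5=3), the mechanism Z_5 = 2Z_1 - Z_4 + Z_3 is discarded; Z_5 is fixed at 3.
Z_3 = 3Z_1 - 5  [with Z_1=5]  = 10
Z_4 = Z_2^2 + Z_3  [with Z_2=4, Z_3=10]  = 26
Z_7 = |Z_5 - Z_4|  [with Z_5=3, Z_4=26]  = 23

23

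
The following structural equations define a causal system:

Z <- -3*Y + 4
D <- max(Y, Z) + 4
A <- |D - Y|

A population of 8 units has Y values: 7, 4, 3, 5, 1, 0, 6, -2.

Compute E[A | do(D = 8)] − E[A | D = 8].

do(D=8) breaks D's dependence on Y. With D=8 fixed, A across the units is 1, 4, 5, 3, 7, 8, 2, 10, mean 5.
Conditioning on D=8 selects the 2 unit(s) with Y ∈ {4, 0}. Their A values: 4, 8. Mean = 6.
Difference = 5 − 6 = -1.

-1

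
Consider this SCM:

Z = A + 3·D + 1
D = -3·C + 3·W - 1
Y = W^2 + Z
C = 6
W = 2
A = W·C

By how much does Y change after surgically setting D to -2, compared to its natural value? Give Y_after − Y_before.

33

Under do(D=-2), the mechanism D = -3·C + 3·W - 1 is discarded; D is fixed at -2.
A = W·C  [with W=2, C=6]  = 12
Z = A + 3·D + 1  [with A=12, D=-2]  = 7
Y = W^2 + Z  [with W=2, Z=7]  = 11
Without intervention: A = W·C  [with W=2, C=6]  = 12; D = -3·C + 3·W - 1  [with C=6, W=2]  = -13; Z = A + 3·D + 1  [with A=12, D=-13]  = -26; Y = W^2 + Z  [with W=2, Z=-26]  = -22.
Change = 11 − (-22) = 33.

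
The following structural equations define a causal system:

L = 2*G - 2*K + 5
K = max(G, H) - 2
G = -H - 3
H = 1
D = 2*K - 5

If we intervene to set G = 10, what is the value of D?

11

do(G=10) replaces the equation G = -H - 3 with the constant G = 10.
K = max(G, H) - 2  [with G=10, H=1]  = 8
D = 2*K - 5  [with K=8]  = 11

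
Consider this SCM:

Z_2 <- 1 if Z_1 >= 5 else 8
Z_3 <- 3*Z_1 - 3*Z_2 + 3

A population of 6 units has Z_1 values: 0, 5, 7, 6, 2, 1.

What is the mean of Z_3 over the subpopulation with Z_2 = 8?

E[Z_3|Z_2=8] averages over only the 3 units with Z_2=8 (Z_1 = 0, 2, 1): Z_3 = -21, -15, -18, mean -18.

-18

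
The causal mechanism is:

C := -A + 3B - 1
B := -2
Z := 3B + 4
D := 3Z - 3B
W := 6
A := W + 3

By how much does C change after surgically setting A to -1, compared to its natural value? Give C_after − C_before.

10

The intervention breaks the incoming arrows to A: A := W + 3 no longer applies, and A = -1.
C = -A + 3B - 1  [with A=-1, B=-2]  = -6
Without intervention: A = W + 3  [with W=6]  = 9; C = -A + 3B - 1  [with A=9, B=-2]  = -16.
Change = -6 − (-16) = 10.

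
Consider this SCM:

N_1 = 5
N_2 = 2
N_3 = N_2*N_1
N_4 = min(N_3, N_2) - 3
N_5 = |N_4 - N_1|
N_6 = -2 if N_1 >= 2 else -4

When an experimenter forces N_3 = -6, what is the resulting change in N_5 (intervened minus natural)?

8

do(N_3=-6) replaces the equation N_3 = N_2*N_1 with the constant N_3 = -6.
N_4 = min(N_3, N_2) - 3  [with N_3=-6, N_2=2]  = -9
N_5 = |N_4 - N_1|  [with N_4=-9, N_1=5]  = 14
Without intervention: N_3 = N_2*N_1  [with N_2=2, N_1=5]  = 10; N_4 = min(N_3, N_2) - 3  [with N_3=10, N_2=2]  = -1; N_5 = |N_4 - N_1|  [with N_4=-1, N_1=5]  = 6.
Change = 14 − 6 = 8.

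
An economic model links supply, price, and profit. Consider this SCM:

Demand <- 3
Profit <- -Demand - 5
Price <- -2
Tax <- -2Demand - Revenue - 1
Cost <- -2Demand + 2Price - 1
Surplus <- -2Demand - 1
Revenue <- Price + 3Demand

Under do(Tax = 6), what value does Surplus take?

Under do(Tax=6), the mechanism Tax <- -2Demand - Revenue - 1 is discarded; Tax is fixed at 6.
Since Surplus is not a descendant of the intervened variable, it is unaffected.
Surplus = -2Demand - 1  [with Demand=3]  = -7

-7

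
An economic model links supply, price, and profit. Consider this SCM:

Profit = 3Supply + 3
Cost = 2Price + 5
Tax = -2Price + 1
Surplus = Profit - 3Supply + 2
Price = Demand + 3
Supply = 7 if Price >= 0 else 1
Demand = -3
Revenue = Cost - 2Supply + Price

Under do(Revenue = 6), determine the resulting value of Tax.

1

The intervention breaks the incoming arrows to Revenue: Revenue = Cost - 2Supply + Price no longer applies, and Revenue = 6.
Since Tax is not a descendant of the intervened variable, it is unaffected.
Price = Demand + 3  [with Demand=-3]  = 0
Tax = -2Price + 1  [with Price=0]  = 1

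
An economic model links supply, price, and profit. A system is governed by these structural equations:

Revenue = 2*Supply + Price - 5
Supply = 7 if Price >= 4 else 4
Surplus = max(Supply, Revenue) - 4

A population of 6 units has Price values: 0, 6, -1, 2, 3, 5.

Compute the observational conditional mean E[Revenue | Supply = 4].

E[Revenue|Supply=4] averages over only the 4 units with Supply=4 (Price = 0, -1, 2, 3): Revenue = 3, 2, 5, 6, mean 4.

4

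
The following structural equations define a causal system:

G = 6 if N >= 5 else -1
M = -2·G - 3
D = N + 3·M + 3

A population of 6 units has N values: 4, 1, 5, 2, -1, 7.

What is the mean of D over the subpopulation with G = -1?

1.5

E[D|G=-1] averages over only the 4 units with G=-1 (N = 4, 1, 2, -1): D = 4, 1, 2, -1, mean 1.5.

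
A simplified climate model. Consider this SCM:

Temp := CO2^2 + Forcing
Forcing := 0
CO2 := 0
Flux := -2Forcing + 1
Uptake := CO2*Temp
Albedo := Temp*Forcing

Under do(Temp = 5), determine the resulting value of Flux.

1

do(Temp=5) replaces the equation Temp := CO2^2 + Forcing with the constant Temp = 5.
Flux is not downstream of the intervention, so its value is determined by the original equations.
Flux = -2Forcing + 1  [with Forcing=0]  = 1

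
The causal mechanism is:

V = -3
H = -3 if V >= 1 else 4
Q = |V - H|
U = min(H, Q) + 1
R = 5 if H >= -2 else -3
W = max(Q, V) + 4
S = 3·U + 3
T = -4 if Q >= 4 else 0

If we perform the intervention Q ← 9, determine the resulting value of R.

5

do(Q=9) replaces the equation Q = |V - H| with the constant Q = 9.
R is not downstream of the intervention, so its value is determined by the original equations.
H = -3 if V >= 1 else 4  [with V=-3]  = 4
R = 5 if H >= -2 else -3  [with H=4]  = 5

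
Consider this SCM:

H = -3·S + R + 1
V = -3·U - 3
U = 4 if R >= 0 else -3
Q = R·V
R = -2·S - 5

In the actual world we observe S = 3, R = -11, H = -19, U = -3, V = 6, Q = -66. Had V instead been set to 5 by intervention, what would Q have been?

The intervention breaks the incoming arrows to V: V = -3·U - 3 no longer applies, and V = 5.
R = -2·S - 5  [with S=3]  = -11
Q = R·V  [with R=-11, V=5]  = -55

-55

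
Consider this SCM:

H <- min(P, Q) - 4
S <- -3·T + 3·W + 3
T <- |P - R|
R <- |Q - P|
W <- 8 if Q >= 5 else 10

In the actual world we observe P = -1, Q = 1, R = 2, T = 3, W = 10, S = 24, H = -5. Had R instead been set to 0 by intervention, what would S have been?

The intervention breaks the incoming arrows to R: R <- |Q - P| no longer applies, and R = 0.
T = |P - R|  [with P=-1, R=0]  = 1
W = 8 if Q >= 5 else 10  [with Q=1]  = 10
S = -3·T + 3·W + 3  [with T=1, W=10]  = 30

30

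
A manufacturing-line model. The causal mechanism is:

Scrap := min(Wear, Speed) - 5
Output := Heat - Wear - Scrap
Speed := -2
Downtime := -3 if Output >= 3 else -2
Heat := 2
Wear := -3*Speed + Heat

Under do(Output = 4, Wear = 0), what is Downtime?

The joint intervention fixes Output = 4, Wear = 0, removing each variable's own equation.
Downtime = -3 if Output >= 3 else -2  [with Output=4]  = -3

-3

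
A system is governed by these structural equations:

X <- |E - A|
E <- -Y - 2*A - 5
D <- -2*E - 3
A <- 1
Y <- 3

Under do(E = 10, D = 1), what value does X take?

Setting E = 10, D = 1 by intervention discards those variables' equations.
X = |E - A|  [with E=10, A=1]  = 9

9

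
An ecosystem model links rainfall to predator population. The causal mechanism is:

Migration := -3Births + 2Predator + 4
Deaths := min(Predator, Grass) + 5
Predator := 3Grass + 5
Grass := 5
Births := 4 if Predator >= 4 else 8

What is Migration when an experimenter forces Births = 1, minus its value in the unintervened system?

do(Births=1) replaces the equation Births := 4 if Predator >= 4 else 8 with the constant Births = 1.
Predator = 3Grass + 5  [with Grass=5]  = 20
Migration = -3Births + 2Predator + 4  [with Births=1, Predator=20]  = 41
Without intervention: Predator = 3Grass + 5  [with Grass=5]  = 20; Births = 4 if Predator >= 4 else 8  [with Predator=20]  = 4; Migration = -3Births + 2Predator + 4  [with Births=4, Predator=20]  = 32.
Change = 41 − 32 = 9.

9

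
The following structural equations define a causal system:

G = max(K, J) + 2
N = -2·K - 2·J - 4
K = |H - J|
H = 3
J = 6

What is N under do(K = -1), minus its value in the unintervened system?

8

do(K=-1) replaces the equation K = |H - J| with the constant K = -1.
N = -2·K - 2·J - 4  [with K=-1, J=6]  = -14
Without intervention: K = |H - J|  [with H=3, J=6]  = 3; N = -2·K - 2·J - 4  [with K=3, J=6]  = -22.
Change = -14 − (-22) = 8.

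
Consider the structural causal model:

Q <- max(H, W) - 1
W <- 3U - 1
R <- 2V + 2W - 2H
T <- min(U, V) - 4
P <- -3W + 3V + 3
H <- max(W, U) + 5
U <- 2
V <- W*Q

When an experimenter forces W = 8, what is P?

Under do(W=8), the mechanism W <- 3U - 1 is discarded; W is fixed at 8.
H = max(W, U) + 5  [with W=8, U=2]  = 13
Q = max(H, W) - 1  [with H=13, W=8]  = 12
V = W*Q  [with W=8, Q=12]  = 96
P = -3W + 3V + 3  [with W=8, V=96]  = 267

267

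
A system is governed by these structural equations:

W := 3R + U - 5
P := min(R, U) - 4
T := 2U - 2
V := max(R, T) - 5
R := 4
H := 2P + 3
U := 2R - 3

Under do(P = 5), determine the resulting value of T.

The intervention breaks the incoming arrows to P: P := min(R, U) - 4 no longer applies, and P = 5.
T is not downstream of the intervention, so its value is determined by the original equations.
U = 2R - 3  [with R=4]  = 5
T = 2U - 2  [with U=5]  = 8

8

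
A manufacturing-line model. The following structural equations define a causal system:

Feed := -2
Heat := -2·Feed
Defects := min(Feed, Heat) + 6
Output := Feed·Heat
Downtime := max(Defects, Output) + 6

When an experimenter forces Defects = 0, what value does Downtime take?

6

do(Defects=0) replaces the equation Defects := min(Feed, Heat) + 6 with the constant Defects = 0.
Heat = -2·Feed  [with Feed=-2]  = 4
Output = Feed·Heat  [with Feed=-2, Heat=4]  = -8
Downtime = max(Defects, Output) + 6  [with Defects=0, Output=-8]  = 6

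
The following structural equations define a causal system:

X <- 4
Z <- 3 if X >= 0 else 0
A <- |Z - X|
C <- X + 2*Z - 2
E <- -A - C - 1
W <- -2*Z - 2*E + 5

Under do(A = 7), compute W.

31

The intervention breaks the incoming arrows to A: A <- |Z - X| no longer applies, and A = 7.
Z = 3 if X >= 0 else 0  [with X=4]  = 3
C = X + 2*Z - 2  [with X=4, Z=3]  = 8
E = -A - C - 1  [with A=7, C=8]  = -16
W = -2*Z - 2*E + 5  [with Z=3, E=-16]  = 31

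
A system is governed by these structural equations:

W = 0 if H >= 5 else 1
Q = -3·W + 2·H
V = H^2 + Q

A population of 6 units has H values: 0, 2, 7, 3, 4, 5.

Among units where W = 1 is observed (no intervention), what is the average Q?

1.5

Conditioning on W=1 selects the 4 unit(s) with H ∈ {0, 2, 3, 4}. Their Q values: -3, 1, 3, 5. Mean = 1.5.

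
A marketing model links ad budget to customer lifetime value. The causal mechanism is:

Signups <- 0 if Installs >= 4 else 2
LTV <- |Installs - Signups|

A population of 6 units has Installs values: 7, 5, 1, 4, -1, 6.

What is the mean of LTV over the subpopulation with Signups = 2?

Observing Signups=2 restricts to units where Signups's equation naturally yields 2: Installs ∈ {1, -1}. In that subpopulation LTV = 1, 3, mean 2.

2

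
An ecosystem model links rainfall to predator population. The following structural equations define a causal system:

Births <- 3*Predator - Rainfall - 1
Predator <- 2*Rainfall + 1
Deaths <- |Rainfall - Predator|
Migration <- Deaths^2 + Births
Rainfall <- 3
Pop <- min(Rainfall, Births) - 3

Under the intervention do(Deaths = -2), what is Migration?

Intervening sets Deaths = -2 and removes its equation (Deaths <- |Rainfall - Predator|).
Predator = 2*Rainfall + 1  [with Rainfall=3]  = 7
Births = 3*Predator - Rainfall - 1  [with Predator=7, Rainfall=3]  = 17
Migration = Deaths^2 + Births  [with Deaths=-2, Births=17]  = 21

21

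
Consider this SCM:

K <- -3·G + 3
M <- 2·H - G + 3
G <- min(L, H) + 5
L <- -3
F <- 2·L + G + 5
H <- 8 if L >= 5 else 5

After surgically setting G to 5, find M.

do(G=5) replaces the equation G <- min(L, H) + 5 with the constant G = 5.
H = 8 if L >= 5 else 5  [with L=-3]  = 5
M = 2·H - G + 3  [with H=5, G=5]  = 8

8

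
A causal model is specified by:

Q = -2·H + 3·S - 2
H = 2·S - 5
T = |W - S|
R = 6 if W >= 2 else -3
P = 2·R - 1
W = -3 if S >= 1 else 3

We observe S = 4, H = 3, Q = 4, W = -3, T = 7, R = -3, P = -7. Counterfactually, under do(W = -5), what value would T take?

9

Intervening sets W = -5 and removes its equation (W = -3 if S >= 1 else 3).
T = |W - S|  [with W=-5, S=4]  = 9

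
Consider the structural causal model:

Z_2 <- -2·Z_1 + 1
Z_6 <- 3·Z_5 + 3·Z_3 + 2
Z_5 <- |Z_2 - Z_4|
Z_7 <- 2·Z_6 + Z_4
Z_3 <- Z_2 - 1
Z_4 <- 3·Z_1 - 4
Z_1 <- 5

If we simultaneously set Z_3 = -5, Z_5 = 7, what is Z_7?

Under do(Z_3 = -5, Z_5 = 7), each intervened variable's structural equation is replaced by its fixed value.
Z_4 = 3·Z_1 - 4  [with Z_1=5]  = 11
Z_6 = 3·Z_5 + 3·Z_3 + 2  [with Z_5=7, Z_3=-5]  = 8
Z_7 = 2·Z_6 + Z_4  [with Z_6=8, Z_4=11]  = 27

27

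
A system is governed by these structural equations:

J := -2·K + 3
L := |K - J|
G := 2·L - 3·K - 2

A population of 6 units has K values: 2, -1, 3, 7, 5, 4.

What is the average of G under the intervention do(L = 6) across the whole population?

0

The intervention sets L=6 in all 6 units regardless of K. Recomputing G per unit gives 4, 13, 1, -11, -5, -2; average 0.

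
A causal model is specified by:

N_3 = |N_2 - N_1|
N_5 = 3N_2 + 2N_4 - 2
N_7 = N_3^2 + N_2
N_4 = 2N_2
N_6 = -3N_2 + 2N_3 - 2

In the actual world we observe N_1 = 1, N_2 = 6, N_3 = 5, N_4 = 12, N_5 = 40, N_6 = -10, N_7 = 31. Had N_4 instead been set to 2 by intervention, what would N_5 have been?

20

Intervening sets N_4 = 2 and removes its equation (N_4 = 2N_2).
N_5 = 3N_2 + 2N_4 - 2  [with N_2=6, N_4=2]  = 20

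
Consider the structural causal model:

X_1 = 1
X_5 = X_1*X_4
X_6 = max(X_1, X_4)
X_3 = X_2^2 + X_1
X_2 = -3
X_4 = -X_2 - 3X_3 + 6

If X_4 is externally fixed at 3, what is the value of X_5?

3

Intervening sets X_4 = 3 and removes its equation (X_4 = -X_2 - 3X_3 + 6).
X_5 = X_1*X_4  [with X_1=1, X_4=3]  = 3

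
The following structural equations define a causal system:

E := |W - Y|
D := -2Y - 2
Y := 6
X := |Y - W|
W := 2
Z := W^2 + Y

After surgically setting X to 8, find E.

4

Under do(X=8), the mechanism X := |Y - W| is discarded; X is fixed at 8.
Since E is not a descendant of the intervened variable, it is unaffected.
E = |W - Y|  [with W=2, Y=6]  = 4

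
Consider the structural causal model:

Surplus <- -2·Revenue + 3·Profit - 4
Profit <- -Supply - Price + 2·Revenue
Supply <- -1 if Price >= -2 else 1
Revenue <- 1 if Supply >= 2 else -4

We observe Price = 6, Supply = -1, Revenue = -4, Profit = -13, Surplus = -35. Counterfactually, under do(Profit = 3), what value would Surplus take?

13

Intervening sets Profit = 3 and removes its equation (Profit <- -Supply - Price + 2·Revenue).
Supply = -1 if Price >= -2 else 1  [with Price=6]  = -1
Revenue = 1 if Supply >= 2 else -4  [with Supply=-1]  = -4
Surplus = -2·Revenue + 3·Profit - 4  [with Revenue=-4, Profit=3]  = 13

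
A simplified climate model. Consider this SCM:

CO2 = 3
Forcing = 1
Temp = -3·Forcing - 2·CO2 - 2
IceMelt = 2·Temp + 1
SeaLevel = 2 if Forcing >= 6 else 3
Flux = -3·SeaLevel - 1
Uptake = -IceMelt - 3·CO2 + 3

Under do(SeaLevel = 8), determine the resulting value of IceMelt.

-21

The intervention breaks the incoming arrows to SeaLevel: SeaLevel = 2 if Forcing >= 6 else 3 no longer applies, and SeaLevel = 8.
Since IceMelt is not a descendant of the intervened variable, it is unaffected.
Temp = -3·Forcing - 2·CO2 - 2  [with Forcing=1, CO2=3]  = -11
IceMelt = 2·Temp + 1  [with Temp=-11]  = -21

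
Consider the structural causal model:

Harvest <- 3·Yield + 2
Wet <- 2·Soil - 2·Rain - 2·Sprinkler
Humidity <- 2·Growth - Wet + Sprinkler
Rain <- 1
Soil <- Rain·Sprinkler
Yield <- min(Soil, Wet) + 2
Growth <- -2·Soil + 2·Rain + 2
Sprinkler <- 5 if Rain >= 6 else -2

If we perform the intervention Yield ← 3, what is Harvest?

11

do(Yield=3) replaces the equation Yield <- min(Soil, Wet) + 2 with the constant Yield = 3.
Harvest = 3·Yield + 2  [with Yield=3]  = 11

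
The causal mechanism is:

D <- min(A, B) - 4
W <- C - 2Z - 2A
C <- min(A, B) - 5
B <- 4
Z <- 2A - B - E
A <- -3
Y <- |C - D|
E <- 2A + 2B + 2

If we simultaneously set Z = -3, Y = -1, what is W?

4

Setting Z = -3, Y = -1 by intervention discards those variables' equations.
C = min(A, B) - 5  [with A=-3, B=4]  = -8
W = C - 2Z - 2A  [with C=-8, Z=-3, A=-3]  = 4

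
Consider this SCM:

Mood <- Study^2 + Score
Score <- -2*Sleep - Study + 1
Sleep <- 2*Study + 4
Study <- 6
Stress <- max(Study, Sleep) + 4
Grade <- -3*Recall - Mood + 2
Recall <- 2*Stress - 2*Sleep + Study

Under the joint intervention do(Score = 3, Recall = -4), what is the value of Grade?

-25

Setting Score = 3, Recall = -4 by intervention discards those variables' equations.
Mood = Study^2 + Score  [with Study=6, Score=3]  = 39
Grade = -3*Recall - Mood + 2  [with Recall=-4, Mood=39]  = -25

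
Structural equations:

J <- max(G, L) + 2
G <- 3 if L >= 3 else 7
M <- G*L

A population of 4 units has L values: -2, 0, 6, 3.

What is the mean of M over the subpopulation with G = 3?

E[M|G=3] averages over only the 2 units with G=3 (L = 6, 3): M = 18, 9, mean 13.5.

13.5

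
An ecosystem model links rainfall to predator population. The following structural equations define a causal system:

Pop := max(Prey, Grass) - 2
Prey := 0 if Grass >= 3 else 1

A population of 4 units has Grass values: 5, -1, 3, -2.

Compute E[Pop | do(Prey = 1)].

Under do(Prey=1), Prey's equation is replaced by Prey=1 for every unit. Per-unit Pop: 3, -1, 1, -1. Mean = 0.5.

0.5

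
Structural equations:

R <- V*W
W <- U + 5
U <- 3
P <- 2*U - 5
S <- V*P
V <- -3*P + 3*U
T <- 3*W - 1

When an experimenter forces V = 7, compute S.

7

The intervention breaks the incoming arrows to V: V <- -3*P + 3*U no longer applies, and V = 7.
P = 2*U - 5  [with U=3]  = 1
S = V*P  [with V=7, P=1]  = 7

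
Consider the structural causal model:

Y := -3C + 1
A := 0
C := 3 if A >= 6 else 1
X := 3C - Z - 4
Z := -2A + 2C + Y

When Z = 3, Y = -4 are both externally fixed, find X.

-4

The joint intervention fixes Z = 3, Y = -4, removing each variable's own equation.
C = 3 if A >= 6 else 1  [with A=0]  = 1
X = 3C - Z - 4  [with C=1, Z=3]  = -4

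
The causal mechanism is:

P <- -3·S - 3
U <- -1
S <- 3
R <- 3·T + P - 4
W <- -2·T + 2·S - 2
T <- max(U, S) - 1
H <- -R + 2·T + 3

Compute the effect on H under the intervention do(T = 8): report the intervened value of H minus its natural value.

-6

The intervention breaks the incoming arrows to T: T <- max(U, S) - 1 no longer applies, and T = 8.
P = -3·S - 3  [with S=3]  = -12
R = 3·T + P - 4  [with T=8, P=-12]  = 8
H = -R + 2·T + 3  [with R=8, T=8]  = 11
Without intervention: P = -3·S - 3  [with S=3]  = -12; T = max(U, S) - 1  [with U=-1, S=3]  = 2; R = 3·T + P - 4  [with T=2, P=-12]  = -10; H = -R + 2·T + 3  [with R=-10, T=2]  = 17.
Change = 11 − 17 = -6.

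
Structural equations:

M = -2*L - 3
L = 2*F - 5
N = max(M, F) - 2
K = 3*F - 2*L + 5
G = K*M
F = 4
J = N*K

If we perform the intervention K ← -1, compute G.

9

Intervening sets K = -1 and removes its equation (K = 3*F - 2*L + 5).
L = 2*F - 5  [with F=4]  = 3
M = -2*L - 3  [with L=3]  = -9
G = K*M  [with K=-1, M=-9]  = 9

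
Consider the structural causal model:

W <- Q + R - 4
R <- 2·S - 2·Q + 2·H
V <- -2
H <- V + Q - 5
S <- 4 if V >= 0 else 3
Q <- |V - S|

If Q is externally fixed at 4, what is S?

3

Under do(Q=4), the mechanism Q <- |V - S| is discarded; Q is fixed at 4.
Since S is not a descendant of the intervened variable, it is unaffected.
S = 4 if V >= 0 else 3  [with V=-2]  = 3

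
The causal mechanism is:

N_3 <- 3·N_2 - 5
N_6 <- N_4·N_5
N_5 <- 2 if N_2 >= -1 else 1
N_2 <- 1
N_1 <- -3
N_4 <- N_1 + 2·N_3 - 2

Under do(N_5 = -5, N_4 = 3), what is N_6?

Setting N_5 = -5, N_4 = 3 by intervention discards those variables' equations.
N_6 = N_4·N_5  [with N_4=3, N_5=-5]  = -15

-15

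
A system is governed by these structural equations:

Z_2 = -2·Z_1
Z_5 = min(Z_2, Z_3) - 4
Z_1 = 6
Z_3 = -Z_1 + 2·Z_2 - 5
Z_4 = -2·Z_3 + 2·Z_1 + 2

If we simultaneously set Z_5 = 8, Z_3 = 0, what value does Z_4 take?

Under do(Z_5 = 8, Z_3 = 0), each intervened variable's structural equation is replaced by its fixed value.
Z_4 = -2·Z_3 + 2·Z_1 + 2  [with Z_3=0, Z_1=6]  = 14

14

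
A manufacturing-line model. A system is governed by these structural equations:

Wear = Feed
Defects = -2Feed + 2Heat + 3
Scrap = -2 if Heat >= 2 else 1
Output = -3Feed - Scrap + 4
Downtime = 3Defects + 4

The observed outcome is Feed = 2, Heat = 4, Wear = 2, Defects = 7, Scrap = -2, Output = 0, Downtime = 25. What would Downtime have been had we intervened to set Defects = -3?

-5

The intervention breaks the incoming arrows to Defects: Defects = -2Feed + 2Heat + 3 no longer applies, and Defects = -3.
Downtime = 3Defects + 4  [with Defects=-3]  = -5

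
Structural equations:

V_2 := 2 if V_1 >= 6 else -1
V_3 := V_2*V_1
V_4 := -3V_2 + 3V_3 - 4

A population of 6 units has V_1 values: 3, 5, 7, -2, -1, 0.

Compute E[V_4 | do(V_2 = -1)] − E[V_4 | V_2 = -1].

do(V_2=-1) breaks V_2's dependence on V_1. With V_2=-1 fixed, V_4 across the units is -10, -16, -22, 5, 2, -1, mean -7.
E[V_4|V_2=-1] averages over only the 5 units with V_2=-1 (V_1 = 3, 5, -2, -1, 0): V_4 = -10, -16, 5, 2, -1, mean -4.
Difference = -7 − (-4) = -3.

-3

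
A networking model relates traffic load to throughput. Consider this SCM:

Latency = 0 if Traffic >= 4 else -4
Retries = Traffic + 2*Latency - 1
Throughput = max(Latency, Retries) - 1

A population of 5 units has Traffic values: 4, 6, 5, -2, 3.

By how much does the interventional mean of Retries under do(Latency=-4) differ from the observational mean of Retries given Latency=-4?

2.7

do(Latency=-4) breaks Latency's dependence on Traffic. With Latency=-4 fixed, Retries across the units is -5, -3, -4, -11, -6, mean -5.8.
E[Retries|Latency=-4] averages over only the 2 units with Latency=-4 (Traffic = -2, 3): Retries = -11, -6, mean -8.5.
Difference = -5.8 − (-8.5) = 2.7.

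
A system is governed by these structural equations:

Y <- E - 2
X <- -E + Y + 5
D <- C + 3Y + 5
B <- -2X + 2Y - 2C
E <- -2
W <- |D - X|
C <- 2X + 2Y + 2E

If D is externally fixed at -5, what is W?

8

Intervening sets D = -5 and removes its equation (D <- C + 3Y + 5).
Y = E - 2  [with E=-2]  = -4
X = -E + Y + 5  [with E=-2, Y=-4]  = 3
W = |D - X|  [with D=-5, X=3]  = 8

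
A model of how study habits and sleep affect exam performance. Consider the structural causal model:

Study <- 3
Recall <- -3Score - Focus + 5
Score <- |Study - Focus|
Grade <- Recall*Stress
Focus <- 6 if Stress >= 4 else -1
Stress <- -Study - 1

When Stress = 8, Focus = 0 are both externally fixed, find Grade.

-32

Under do(Stress = 8, Focus = 0), each intervened variable's structural equation is replaced by its fixed value.
Score = |Study - Focus|  [with Study=3, Focus=0]  = 3
Recall = -3Score - Focus + 5  [with Score=3, Focus=0]  = -4
Grade = Recall*Stress  [with Recall=-4, Stress=8]  = -32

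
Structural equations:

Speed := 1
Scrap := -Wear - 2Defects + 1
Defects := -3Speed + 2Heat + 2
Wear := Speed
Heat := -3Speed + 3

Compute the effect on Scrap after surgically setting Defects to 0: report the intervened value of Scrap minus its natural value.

-2

Intervening sets Defects = 0 and removes its equation (Defects := -3Speed + 2Heat + 2).
Wear = Speed  [with Speed=1]  = 1
Scrap = -Wear - 2Defects + 1  [with Wear=1, Defects=0]  = 0
Without intervention: Heat = -3Speed + 3  [with Speed=1]  = 0; Wear = Speed  [with Speed=1]  = 1; Defects = -3Speed + 2Heat + 2  [with Speed=1, Heat=0]  = -1; Scrap = -Wear - 2Defects + 1  [with Wear=1, Defects=-1]  = 2.
Change = 0 − 2 = -2.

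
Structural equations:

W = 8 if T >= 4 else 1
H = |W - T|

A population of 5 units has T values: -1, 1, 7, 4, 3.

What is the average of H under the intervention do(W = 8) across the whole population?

do(W=8) breaks W's dependence on T. With W=8 fixed, H across the units is 9, 7, 1, 4, 5, mean 5.2.

5.2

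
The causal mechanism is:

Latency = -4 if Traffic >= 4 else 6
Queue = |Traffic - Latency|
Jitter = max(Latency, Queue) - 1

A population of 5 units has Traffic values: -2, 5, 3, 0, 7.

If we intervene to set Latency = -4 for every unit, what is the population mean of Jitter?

Every unit gets Latency=-4 under the intervention. Jitter values become 1, 8, 6, 3, 10; E[Jitter|do(Latency=-4)] = 5.6.

5.6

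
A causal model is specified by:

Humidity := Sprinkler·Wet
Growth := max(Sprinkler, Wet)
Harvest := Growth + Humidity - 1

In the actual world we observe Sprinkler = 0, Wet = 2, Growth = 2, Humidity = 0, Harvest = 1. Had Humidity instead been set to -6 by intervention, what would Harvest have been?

-5

Intervening sets Humidity = -6 and removes its equation (Humidity := Sprinkler·Wet).
Growth = max(Sprinkler, Wet)  [with Sprinkler=0, Wet=2]  = 2
Harvest = Growth + Humidity - 1  [with Growth=2, Humidity=-6]  = -5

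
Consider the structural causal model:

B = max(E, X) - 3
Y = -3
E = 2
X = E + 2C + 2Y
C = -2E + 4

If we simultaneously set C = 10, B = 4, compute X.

16

The joint intervention fixes C = 10, B = 4, removing each variable's own equation.
X = E + 2C + 2Y  [with E=2, C=10, Y=-3]  = 16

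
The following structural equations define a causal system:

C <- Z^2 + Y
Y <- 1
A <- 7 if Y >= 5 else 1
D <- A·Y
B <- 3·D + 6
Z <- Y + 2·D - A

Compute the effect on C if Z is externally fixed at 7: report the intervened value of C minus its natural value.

Intervening sets Z = 7 and removes its equation (Z <- Y + 2·D - A).
C = Z^2 + Y  [with Z=7, Y=1]  = 50
Without intervention: A = 7 if Y >= 5 else 1  [with Y=1]  = 1; D = A·Y  [with A=1, Y=1]  = 1; Z = Y + 2·D - A  [with Y=1, D=1, A=1]  = 2; C = Z^2 + Y  [with Z=2, Y=1]  = 5.
Change = 50 − 5 = 45.

45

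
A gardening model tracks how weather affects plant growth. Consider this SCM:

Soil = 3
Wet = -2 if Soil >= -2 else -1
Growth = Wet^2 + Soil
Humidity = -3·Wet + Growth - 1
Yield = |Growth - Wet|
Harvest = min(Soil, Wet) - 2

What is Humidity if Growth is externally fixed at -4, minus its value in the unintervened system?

The intervention breaks the incoming arrows to Growth: Growth = Wet^2 + Soil no longer applies, and Growth = -4.
Wet = -2 if Soil >= -2 else -1  [with Soil=3]  = -2
Humidity = -3·Wet + Growth - 1  [with Wet=-2, Growth=-4]  = 1
Without intervention: Wet = -2 if Soil >= -2 else -1  [with Soil=3]  = -2; Growth = Wet^2 + Soil  [with Wet=-2, Soil=3]  = 7; Humidity = -3·Wet + Growth - 1  [with Wet=-2, Growth=7]  = 12.
Change = 1 − 12 = -11.

-11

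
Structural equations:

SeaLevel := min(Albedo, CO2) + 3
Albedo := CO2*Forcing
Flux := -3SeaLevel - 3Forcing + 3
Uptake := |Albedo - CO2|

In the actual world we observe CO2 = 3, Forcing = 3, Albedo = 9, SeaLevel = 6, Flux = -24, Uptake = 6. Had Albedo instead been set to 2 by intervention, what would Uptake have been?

1

The intervention breaks the incoming arrows to Albedo: Albedo := CO2*Forcing no longer applies, and Albedo = 2.
Uptake = |Albedo - CO2|  [with Albedo=2, CO2=3]  = 1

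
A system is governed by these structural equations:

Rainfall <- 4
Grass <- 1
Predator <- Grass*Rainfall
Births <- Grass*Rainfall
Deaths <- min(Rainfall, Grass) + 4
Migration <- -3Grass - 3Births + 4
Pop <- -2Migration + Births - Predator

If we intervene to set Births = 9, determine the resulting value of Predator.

Under do(Births=9), the mechanism Births <- Grass*Rainfall is discarded; Births is fixed at 9.
Since Predator is not a descendant of the intervened variable, it is unaffected.
Predator = Grass*Rainfall  [with Grass=1, Rainfall=4]  = 4

4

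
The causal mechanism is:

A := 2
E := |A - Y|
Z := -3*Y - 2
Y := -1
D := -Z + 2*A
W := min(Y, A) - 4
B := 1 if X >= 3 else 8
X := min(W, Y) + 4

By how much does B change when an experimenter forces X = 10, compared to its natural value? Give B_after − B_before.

-7

do(X=10) replaces the equation X := min(W, Y) + 4 with the constant X = 10.
B = 1 if X >= 3 else 8  [with X=10]  = 1
Without intervention: W = min(Y, A) - 4  [with Y=-1, A=2]  = -5; X = min(W, Y) + 4  [with W=-5, Y=-1]  = -1; B = 1 if X >= 3 else 8  [with X=-1]  = 8.
Change = 1 − 8 = -7.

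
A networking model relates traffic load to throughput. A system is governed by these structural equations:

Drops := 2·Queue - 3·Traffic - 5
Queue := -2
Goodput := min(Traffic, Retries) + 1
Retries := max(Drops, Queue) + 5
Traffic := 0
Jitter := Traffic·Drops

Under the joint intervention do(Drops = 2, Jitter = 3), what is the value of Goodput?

1

Setting Drops = 2, Jitter = 3 by intervention discards those variables' equations.
Retries = max(Drops, Queue) + 5  [with Drops=2, Queue=-2]  = 7
Goodput = min(Traffic, Retries) + 1  [with Traffic=0, Retries=7]  = 1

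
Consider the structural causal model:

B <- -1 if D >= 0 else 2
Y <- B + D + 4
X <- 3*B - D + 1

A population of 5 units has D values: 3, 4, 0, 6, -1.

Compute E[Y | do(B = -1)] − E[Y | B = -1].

do(B=-1) breaks B's dependence on D. With B=-1 fixed, Y across the units is 6, 7, 3, 9, 2, mean 5.4.
Conditioning on B=-1 selects the 4 unit(s) with D ∈ {3, 4, 0, 6}. Their Y values: 6, 7, 3, 9. Mean = 6.25.
Difference = 5.4 − 6.25 = -0.85.

-0.85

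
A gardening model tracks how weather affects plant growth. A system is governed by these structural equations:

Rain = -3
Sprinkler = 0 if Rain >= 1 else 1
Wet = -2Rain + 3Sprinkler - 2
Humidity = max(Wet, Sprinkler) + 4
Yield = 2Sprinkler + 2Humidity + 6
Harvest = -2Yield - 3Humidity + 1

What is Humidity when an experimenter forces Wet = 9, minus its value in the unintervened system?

2

The intervention breaks the incoming arrows to Wet: Wet = -2Rain + 3Sprinkler - 2 no longer applies, and Wet = 9.
Sprinkler = 0 if Rain >= 1 else 1  [with Rain=-3]  = 1
Humidity = max(Wet, Sprinkler) + 4  [with Wet=9, Sprinkler=1]  = 13
Without intervention: Sprinkler = 0 if Rain >= 1 else 1  [with Rain=-3]  = 1; Wet = -2Rain + 3Sprinkler - 2  [with Rain=-3, Sprinkler=1]  = 7; Humidity = max(Wet, Sprinkler) + 4  [with Wet=7, Sprinkler=1]  = 11.
Change = 13 − 11 = 2.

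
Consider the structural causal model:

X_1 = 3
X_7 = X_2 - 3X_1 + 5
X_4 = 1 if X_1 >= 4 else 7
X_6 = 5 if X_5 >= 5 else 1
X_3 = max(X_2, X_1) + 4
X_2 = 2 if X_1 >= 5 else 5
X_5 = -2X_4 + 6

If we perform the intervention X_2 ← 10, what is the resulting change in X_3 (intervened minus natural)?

5

The intervention breaks the incoming arrows to X_2: X_2 = 2 if X_1 >= 5 else 5 no longer applies, and X_2 = 10.
X_3 = max(X_2, X_1) + 4  [with X_2=10, X_1=3]  = 14
Without intervention: X_2 = 2 if X_1 >= 5 else 5  [with X_1=3]  = 5; X_3 = max(X_2, X_1) + 4  [with X_2=5, X_1=3]  = 9.
Change = 14 − 9 = 5.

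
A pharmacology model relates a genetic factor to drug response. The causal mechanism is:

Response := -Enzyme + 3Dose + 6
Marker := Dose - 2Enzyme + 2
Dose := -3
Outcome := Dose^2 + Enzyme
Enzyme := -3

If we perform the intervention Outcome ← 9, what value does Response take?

0

The intervention breaks the incoming arrows to Outcome: Outcome := Dose^2 + Enzyme no longer applies, and Outcome = 9.
Since Response is not a descendant of the intervened variable, it is unaffected.
Response = -Enzyme + 3Dose + 6  [with Enzyme=-3, Dose=-3]  = 0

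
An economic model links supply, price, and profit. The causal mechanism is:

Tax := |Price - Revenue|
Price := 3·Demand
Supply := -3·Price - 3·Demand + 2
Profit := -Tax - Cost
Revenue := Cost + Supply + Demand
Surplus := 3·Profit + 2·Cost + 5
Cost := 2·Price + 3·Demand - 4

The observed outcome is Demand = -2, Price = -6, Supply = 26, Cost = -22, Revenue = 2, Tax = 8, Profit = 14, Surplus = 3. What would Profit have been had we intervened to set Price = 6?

Under do(Price=6), the mechanism Price := 3·Demand is discarded; Price is fixed at 6.
Supply = -3·Price - 3·Demand + 2  [with Price=6, Demand=-2]  = -10
Cost = 2·Price + 3·Demand - 4  [with Price=6, Demand=-2]  = 2
Revenue = Cost + Supply + Demand  [with Cost=2, Supply=-10, Demand=-2]  = -10
Tax = |Price - Revenue|  [with Price=6, Revenue=-10]  = 16
Profit = -Tax - Cost  [with Tax=16, Cost=2]  = -18

-18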